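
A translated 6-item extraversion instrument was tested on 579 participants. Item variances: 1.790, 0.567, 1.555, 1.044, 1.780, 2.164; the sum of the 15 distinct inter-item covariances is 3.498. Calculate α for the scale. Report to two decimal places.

Σσᵢ² = 1.790 + 0.567 + 1.555 + 1.044 + 1.780 + 2.164 = 8.900
Sum of distinct covariances = 3.498
σ²_T = Σσᵢ² + 2·Σcov = 8.900 + 2 × 3.498 = 15.896
α = (6/5)·(1 − 8.900/15.896) = 0.53

α = 0.53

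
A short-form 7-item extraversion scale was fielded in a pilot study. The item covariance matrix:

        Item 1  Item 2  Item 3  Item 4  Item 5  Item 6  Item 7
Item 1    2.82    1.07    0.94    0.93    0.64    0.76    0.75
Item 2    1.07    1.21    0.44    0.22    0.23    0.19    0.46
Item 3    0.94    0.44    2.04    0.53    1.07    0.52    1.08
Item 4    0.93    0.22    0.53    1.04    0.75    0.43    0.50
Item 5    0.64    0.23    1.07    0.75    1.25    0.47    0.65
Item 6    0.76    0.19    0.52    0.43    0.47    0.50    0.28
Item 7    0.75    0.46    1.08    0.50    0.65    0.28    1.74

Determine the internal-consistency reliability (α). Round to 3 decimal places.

ΣVar(i) = 2.82 + 1.21 + 2.04 + 1.04 + 1.25 + 0.50 + 1.74 = 10.60
Σ_{i<j} σ_ij = 12.91
total variance = 10.60 + 2 × 12.91 = 36.42
α = (k/(k−1))·(1 − ΣVar(i)/total variance) = (7/6)·(1 − 10.60/36.42) = 0.827

α = 0.827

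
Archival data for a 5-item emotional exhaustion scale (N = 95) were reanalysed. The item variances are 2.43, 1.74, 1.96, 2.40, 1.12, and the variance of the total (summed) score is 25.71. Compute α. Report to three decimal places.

α = 0.781

ΣVar(i) = 2.43 + 1.74 + 1.96 + 2.40 + 1.12 = 9.65
α = (k/(k−1))·(1 − ΣVar(i)/total variance) = (5/4)·(1 − 9.65/25.71) = 0.781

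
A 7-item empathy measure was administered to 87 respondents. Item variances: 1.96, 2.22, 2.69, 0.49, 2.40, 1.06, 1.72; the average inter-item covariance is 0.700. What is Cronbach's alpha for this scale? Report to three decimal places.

Σσᵢ² = 1.96 + 2.22 + 2.69 + 0.49 + 2.40 + 1.06 + 1.72 = 12.54
Sum of the 21 distinct covariances = 21 × 0.700 = 14.700
σ²_T = Σσᵢ² + 2·Σcov = 12.54 + 2 × 14.700 = 41.940
α = (7/6)·(1 − 12.54/41.940) = 0.818

Cronbach's alpha = 0.818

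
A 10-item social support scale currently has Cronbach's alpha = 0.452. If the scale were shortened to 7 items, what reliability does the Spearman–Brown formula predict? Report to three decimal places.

Length factor m = 7/10 = 0.7000
α' = m·α / (1 − (1−m)·α)
   = 7/10 × 0.452 / (1 − (1 − 7/10) × 0.452)
   = 0.3164 / 0.8644 = 0.366

predicted reliability = 0.366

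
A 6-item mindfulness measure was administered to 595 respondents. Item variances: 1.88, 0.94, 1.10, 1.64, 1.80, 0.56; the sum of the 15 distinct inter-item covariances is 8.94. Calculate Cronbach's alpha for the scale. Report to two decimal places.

Cronbach's alpha = 0.83

sum of item variances = 1.88 + 0.94 + 1.10 + 1.64 + 1.80 + 0.56 = 7.92
Sum of distinct covariances = 8.94
total variance = sum of item variances + 2·Σcov = 7.92 + 2 × 8.94 = 25.80
α = (6/5)·(1 − 7.92/25.80) = 0.83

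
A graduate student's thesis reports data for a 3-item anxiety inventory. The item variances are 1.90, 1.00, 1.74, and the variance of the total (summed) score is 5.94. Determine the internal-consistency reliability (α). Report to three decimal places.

α = 0.328

ΣVar(i) = 1.90 + 1.00 + 1.74 = 4.64
α = (k/(k−1))·(1 − ΣVar(i)/σ²_T) = (3/2)·(1 − 4.64/5.94) = 0.328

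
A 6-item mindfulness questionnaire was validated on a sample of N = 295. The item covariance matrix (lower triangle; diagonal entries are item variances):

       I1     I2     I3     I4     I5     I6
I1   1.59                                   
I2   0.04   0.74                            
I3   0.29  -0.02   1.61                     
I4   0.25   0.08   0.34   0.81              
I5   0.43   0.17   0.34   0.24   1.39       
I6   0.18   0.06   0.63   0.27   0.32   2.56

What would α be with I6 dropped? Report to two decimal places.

Remaining items: I1, I2, I3, I4, I5 (k = 5).
Σσ²ᵢ = 1.59 + 0.74 + 1.61 + 0.81 + 1.39 = 6.14
Var(T) = 6.14 + 2 × 2.16 = 10.46
α (item deleted) = (5/4)·(1 − 6.14/10.46) = 0.52

α = 0.52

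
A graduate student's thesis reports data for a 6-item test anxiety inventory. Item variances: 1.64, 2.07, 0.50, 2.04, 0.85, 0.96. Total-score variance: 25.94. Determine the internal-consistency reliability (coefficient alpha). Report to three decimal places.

coefficient alpha = 0.827

sum of item variances = 1.64 + 2.07 + 0.50 + 2.04 + 0.85 + 0.96 = 8.06
α = (k/(k−1))·(1 − sum of item variances/total variance) = (6/5)·(1 − 8.06/25.94) = 0.827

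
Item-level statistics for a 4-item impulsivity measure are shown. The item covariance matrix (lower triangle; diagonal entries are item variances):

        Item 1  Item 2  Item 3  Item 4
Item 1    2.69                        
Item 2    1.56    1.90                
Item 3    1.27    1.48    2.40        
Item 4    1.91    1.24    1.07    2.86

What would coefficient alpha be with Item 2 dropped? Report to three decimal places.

α = 0.775

Remaining items: Item 1, Item 3, Item 4 (k = 3).
sum of item variances = 2.69 + 2.40 + 2.86 = 7.95
total variance = 7.95 + 2 × 4.25 = 16.45
α (item deleted) = (3/2)·(1 − 7.95/16.45) = 0.775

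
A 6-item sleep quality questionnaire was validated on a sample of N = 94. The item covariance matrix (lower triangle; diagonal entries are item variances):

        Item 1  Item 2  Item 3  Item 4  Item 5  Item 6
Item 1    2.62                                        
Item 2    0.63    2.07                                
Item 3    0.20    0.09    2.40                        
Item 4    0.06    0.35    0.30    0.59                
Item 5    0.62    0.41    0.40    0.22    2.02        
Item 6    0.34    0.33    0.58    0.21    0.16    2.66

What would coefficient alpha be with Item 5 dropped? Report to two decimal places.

Remaining items: Item 1, Item 2, Item 3, Item 4, Item 6 (k = 5).
ΣVar(i) = 2.62 + 2.07 + 2.40 + 0.59 + 2.66 = 10.34
σ²_total = 10.34 + 2 × 3.09 = 16.52
α (item deleted) = (5/4)·(1 − 10.34/16.52) = 0.47

α = 0.47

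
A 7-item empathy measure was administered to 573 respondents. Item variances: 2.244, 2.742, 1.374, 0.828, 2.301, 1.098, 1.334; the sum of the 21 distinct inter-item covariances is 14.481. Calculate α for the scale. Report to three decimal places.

ΣVar(i) = 2.244 + 2.742 + 1.374 + 0.828 + 2.301 + 1.098 + 1.334 = 11.921
Sum of distinct covariances = 14.481
σ²_total = ΣVar(i) + 2·Σcov = 11.921 + 2 × 14.481 = 40.883
α = (7/6)·(1 − 11.921/40.883) = 0.826

α = 0.826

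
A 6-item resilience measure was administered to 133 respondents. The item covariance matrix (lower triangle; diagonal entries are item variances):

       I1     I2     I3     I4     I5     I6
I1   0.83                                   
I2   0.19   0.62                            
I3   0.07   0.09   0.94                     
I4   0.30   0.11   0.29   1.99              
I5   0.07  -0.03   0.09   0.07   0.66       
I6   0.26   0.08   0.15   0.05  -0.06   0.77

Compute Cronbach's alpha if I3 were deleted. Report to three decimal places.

Cronbach's alpha = 0.374

Remaining items: I1, I2, I4, I5, I6 (k = 5).
ΣVar(i) = 0.83 + 0.62 + 1.99 + 0.66 + 0.77 = 4.87
σ²_T = 4.87 + 2 × 1.04 = 6.95
α (item deleted) = (5/4)·(1 − 4.87/6.95) = 0.374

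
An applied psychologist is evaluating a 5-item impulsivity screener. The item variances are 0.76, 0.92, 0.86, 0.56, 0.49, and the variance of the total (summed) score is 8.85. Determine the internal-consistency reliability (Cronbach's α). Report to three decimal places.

sum of item variances = 0.76 + 0.92 + 0.86 + 0.56 + 0.49 = 3.59
α = (k/(k−1))·(1 − sum of item variances/Var(T)) = (5/4)·(1 − 3.59/8.85) = 0.743

Cronbach's α = 0.743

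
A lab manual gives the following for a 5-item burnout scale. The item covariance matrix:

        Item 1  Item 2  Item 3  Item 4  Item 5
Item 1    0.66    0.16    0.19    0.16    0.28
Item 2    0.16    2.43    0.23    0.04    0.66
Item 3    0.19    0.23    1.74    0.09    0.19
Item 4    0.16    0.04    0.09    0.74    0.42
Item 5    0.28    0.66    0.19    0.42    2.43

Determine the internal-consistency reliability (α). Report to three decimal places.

Σσᵢ² = 0.66 + 2.43 + 1.74 + 0.74 + 2.43 = 8.00
Σ_{i<j} σ_ij = 2.42
total variance = 8.00 + 2 × 2.42 = 12.84
α = (k/(k−1))·(1 − Σσᵢ²/total variance) = (5/4)·(1 − 8.00/12.84) = 0.471

α = 0.471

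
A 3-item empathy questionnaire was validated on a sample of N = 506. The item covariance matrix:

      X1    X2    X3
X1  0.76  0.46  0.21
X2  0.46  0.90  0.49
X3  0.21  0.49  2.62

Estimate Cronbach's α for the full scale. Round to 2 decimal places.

Cronbach's α = 0.53

sum of item variances = 0.76 + 0.90 + 2.62 = 4.28
Sum of the distinct covariances = 1.16
Var(T) = 4.28 + 2 × 1.16 = 6.60
α = (k/(k−1))·(1 − sum of item variances/Var(T)) = (3/2)·(1 − 4.28/6.60) = 0.53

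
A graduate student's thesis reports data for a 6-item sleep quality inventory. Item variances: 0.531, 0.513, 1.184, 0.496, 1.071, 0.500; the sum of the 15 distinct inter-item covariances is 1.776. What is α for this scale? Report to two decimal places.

α = 0.54

Σσᵢ² = 0.531 + 0.513 + 1.184 + 0.496 + 1.071 + 0.500 = 4.295
Sum of distinct covariances = 1.776
σ²_T = Σσᵢ² + 2·Σcov = 4.295 + 2 × 1.776 = 7.847
α = (6/5)·(1 − 4.295/7.847) = 0.54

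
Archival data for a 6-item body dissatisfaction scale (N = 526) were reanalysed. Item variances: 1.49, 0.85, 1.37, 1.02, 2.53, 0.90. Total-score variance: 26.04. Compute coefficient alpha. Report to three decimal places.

ΣVar(i) = 1.49 + 0.85 + 1.37 + 1.02 + 2.53 + 0.90 = 8.16
α = (k/(k−1))·(1 − ΣVar(i)/total variance) = (6/5)·(1 − 8.16/26.04) = 0.824

coefficient alpha = 0.824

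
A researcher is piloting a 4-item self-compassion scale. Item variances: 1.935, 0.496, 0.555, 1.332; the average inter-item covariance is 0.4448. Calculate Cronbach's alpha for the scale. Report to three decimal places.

ΣVar(i) = 1.935 + 0.496 + 0.555 + 1.332 = 4.318
Sum of the 6 distinct covariances = 6 × 0.4448 = 2.6688
σ²_total = ΣVar(i) + 2·Σcov = 4.318 + 2 × 2.6688 = 9.6556
α = (4/3)·(1 − 4.318/9.6556) = 0.737

α = 0.737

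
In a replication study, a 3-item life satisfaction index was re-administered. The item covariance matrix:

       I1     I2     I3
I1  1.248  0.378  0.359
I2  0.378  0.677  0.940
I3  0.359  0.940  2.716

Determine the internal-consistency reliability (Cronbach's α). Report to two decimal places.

Σσᵢ² = 1.248 + 0.677 + 2.716 = 4.641
Σ_{i<j} σ_ij = 1.677
total variance = 4.641 + 2 × 1.677 = 7.995
α = (k/(k−1))·(1 − Σσᵢ²/total variance) = (3/2)·(1 − 4.641/7.995) = 0.63

Cronbach's α = 0.63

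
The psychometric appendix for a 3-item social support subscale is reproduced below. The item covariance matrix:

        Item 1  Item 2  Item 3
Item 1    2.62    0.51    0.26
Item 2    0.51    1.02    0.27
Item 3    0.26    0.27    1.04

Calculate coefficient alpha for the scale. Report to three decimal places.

coefficient alpha = 0.462

Σσ²ᵢ = 2.62 + 1.02 + 1.04 = 4.68
Σ_{i<j} σ_ij = 1.04
σ²_T = 4.68 + 2 × 1.04 = 6.76
α = (k/(k−1))·(1 − Σσ²ᵢ/σ²_T) = (3/2)·(1 − 4.68/6.76) = 0.462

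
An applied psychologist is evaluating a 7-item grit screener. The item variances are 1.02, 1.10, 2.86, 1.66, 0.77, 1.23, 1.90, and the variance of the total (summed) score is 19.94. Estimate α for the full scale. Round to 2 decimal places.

Σσᵢ² = 1.02 + 1.10 + 2.86 + 1.66 + 0.77 + 1.23 + 1.90 = 10.54
α = (k/(k−1))·(1 − Σσᵢ²/σ²_total) = (7/6)·(1 − 10.54/19.94) = 0.55

α = 0.55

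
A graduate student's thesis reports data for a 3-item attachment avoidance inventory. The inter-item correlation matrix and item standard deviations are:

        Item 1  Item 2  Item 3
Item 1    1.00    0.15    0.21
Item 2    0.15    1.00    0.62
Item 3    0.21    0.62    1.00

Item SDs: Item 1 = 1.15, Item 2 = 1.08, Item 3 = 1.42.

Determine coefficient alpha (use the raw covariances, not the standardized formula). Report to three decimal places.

α = 0.595

Σσ²ᵢ = 1.15² + 1.08² + 1.42² = 4.5053
Covariances σ_ij = r_ij · s_i · s_j:
  σ(Item 1,Item 2) = 0.15 × 1.15 × 1.08 = 0.1863
  σ(Item 1,Item 3) = 0.21 × 1.15 × 1.42 = 0.3429
  σ(Item 2,Item 3) = 0.62 × 1.08 × 1.42 = 0.9508
σ²_T = Σσ²ᵢ + 2·Σσ_ij = 4.5053 + 2 × 1.4800 = 7.4653
α = (3/2)·(1 − 4.5053/7.4653) = 0.595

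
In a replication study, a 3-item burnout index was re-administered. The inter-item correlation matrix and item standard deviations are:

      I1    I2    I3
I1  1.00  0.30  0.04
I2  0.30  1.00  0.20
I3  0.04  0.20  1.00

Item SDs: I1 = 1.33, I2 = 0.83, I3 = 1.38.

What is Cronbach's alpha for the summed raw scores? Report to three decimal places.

Σσ²ᵢ = 1.33² + 0.83² + 1.38² = 4.3622
Covariances σ_ij = r_ij · s_i · s_j:
  σ(I1,I2) = 0.30 × 1.33 × 0.83 = 0.3312
  σ(I1,I3) = 0.04 × 1.33 × 1.38 = 0.0734
  σ(I2,I3) = 0.20 × 0.83 × 1.38 = 0.2291
σ²_T = Σσ²ᵢ + 2·Σσ_ij = 4.3622 + 2 × 0.6337 = 5.6296
α = (3/2)·(1 − 4.3622/5.6296) = 0.338

Cronbach's alpha = 0.338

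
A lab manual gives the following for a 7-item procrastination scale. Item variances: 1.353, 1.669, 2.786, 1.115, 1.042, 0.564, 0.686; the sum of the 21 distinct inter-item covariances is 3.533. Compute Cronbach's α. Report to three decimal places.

Cronbach's α = 0.506

Σσ²ᵢ = 1.353 + 1.669 + 2.786 + 1.115 + 1.042 + 0.564 + 0.686 = 9.215
Sum of distinct covariances = 3.533
σ²_total = Σσ²ᵢ + 2·Σcov = 9.215 + 2 × 3.533 = 16.281
α = (7/6)·(1 − 9.215/16.281) = 0.506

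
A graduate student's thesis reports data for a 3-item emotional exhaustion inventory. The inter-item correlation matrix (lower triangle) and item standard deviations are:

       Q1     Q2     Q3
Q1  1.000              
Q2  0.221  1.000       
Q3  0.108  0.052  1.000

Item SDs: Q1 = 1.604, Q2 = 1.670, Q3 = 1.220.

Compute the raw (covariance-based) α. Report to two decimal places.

Σσ²ᵢ = 1.604² + 1.670² + 1.220² = 6.8501
Covariances σ_ij = r_ij · s_i · s_j:
  σ(Q1,Q2) = 0.221 × 1.604 × 1.670 = 0.5920
  σ(Q1,Q3) = 0.108 × 1.604 × 1.220 = 0.2113
  σ(Q2,Q3) = 0.052 × 1.670 × 1.220 = 0.1059
σ²_T = Σσ²ᵢ + 2·Σσ_ij = 6.8501 + 2 × 0.9092 = 8.6685
α = (3/2)·(1 − 6.8501/8.6685) = 0.31

α = 0.31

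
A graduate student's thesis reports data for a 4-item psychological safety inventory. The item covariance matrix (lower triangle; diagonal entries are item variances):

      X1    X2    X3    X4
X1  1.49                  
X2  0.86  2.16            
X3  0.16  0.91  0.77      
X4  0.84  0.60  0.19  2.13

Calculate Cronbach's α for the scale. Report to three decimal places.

sum of item variances = 1.49 + 2.16 + 0.77 + 2.13 = 6.55
Σ_{i<j} σ_ij = 3.56
σ²_T = 6.55 + 2 × 3.56 = 13.67
α = (k/(k−1))·(1 − sum of item variances/σ²_T) = (4/3)·(1 − 6.55/13.67) = 0.694

α = 0.694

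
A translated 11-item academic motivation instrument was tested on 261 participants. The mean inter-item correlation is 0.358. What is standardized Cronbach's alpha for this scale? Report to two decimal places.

Standardized α = k·r̄ / (1 + (k−1)·r̄) = 11 × 0.358 / (1 + 10 × 0.358)
  = 3.9380 / 4.5800 = 0.86

α = 0.86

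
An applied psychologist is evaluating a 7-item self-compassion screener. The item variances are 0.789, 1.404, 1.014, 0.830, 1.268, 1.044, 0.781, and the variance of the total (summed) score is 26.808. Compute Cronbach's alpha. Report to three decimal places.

sum of item variances = 0.789 + 1.404 + 1.014 + 0.830 + 1.268 + 1.044 + 0.781 = 7.130
α = (k/(k−1))·(1 − sum of item variances/total variance) = (7/6)·(1 − 7.130/26.808) = 0.856

α = 0.856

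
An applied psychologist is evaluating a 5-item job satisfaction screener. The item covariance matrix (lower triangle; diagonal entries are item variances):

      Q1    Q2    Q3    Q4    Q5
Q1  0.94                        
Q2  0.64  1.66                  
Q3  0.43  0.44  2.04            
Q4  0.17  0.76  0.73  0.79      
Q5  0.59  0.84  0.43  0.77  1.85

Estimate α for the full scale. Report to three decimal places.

α = 0.768

Σσᵢ² = 0.94 + 1.66 + 2.04 + 0.79 + 1.85 = 7.28
Σ_{i<j} σ_ij = 5.80
σ²_T = 7.28 + 2 × 5.80 = 18.88
α = (k/(k−1))·(1 − Σσᵢ²/σ²_T) = (5/4)·(1 − 7.28/18.88) = 0.768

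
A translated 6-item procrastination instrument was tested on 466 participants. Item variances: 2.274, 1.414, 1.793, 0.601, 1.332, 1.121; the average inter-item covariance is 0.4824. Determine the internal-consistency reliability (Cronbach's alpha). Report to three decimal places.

Σσᵢ² = 2.274 + 1.414 + 1.793 + 0.601 + 1.332 + 1.121 = 8.535
Sum of the 15 distinct covariances = 15 × 0.4824 = 7.2360
Var(T) = Σσᵢ² + 2·Σcov = 8.535 + 2 × 7.2360 = 23.0070
α = (6/5)·(1 − 8.535/23.0070) = 0.755

Cronbach's alpha = 0.755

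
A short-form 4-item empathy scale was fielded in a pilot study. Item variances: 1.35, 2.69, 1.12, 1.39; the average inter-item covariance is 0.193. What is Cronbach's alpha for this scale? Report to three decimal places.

Cronbach's alpha = 0.348

ΣVar(i) = 1.35 + 2.69 + 1.12 + 1.39 = 6.55
Sum of the 6 distinct covariances = 6 × 0.193 = 1.158
σ²_T = ΣVar(i) + 2·Σcov = 6.55 + 2 × 1.158 = 8.866
α = (4/3)·(1 − 6.55/8.866) = 0.348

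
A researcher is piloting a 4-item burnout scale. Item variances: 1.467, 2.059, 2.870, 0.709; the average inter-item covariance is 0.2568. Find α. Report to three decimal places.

α = 0.403

Σσᵢ² = 1.467 + 2.059 + 2.870 + 0.709 = 7.105
Sum of the 6 distinct covariances = 6 × 0.2568 = 1.5408
Var(T) = Σσᵢ² + 2·Σcov = 7.105 + 2 × 1.5408 = 10.1866
α = (4/3)·(1 − 7.105/10.1866) = 0.403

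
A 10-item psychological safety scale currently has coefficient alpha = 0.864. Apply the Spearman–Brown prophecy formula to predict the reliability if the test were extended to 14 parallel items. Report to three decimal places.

predicted reliability = 0.899

Length factor m = 14/10 = 1.4000
α' = m·α / (1 + (m−1)·α)
   = 14/10 × 0.864 / (1 + (14/10 − 1) × 0.864)
   = 1.2096 / 1.3456 = 0.899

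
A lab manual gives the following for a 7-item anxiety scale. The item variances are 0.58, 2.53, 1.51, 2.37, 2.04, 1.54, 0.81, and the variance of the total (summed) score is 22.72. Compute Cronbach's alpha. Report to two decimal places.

Σσ²ᵢ = 0.58 + 2.53 + 1.51 + 2.37 + 2.04 + 1.54 + 0.81 = 11.38
α = (k/(k−1))·(1 − Σσ²ᵢ/σ²_T) = (7/6)·(1 − 11.38/22.72) = 0.58

Cronbach's alpha = 0.58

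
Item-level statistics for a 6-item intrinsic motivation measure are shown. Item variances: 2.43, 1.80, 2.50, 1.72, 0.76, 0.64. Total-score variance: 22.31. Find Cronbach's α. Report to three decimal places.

Cronbach's α = 0.670

Σσᵢ² = 2.43 + 1.80 + 2.50 + 1.72 + 0.76 + 0.64 = 9.85
α = (k/(k−1))·(1 − Σσᵢ²/σ²_total) = (6/5)·(1 − 9.85/22.31) = 0.670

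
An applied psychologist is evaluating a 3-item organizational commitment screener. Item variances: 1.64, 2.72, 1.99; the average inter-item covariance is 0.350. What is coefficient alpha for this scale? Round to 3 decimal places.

Σσᵢ² = 1.64 + 2.72 + 1.99 = 6.35
Sum of the 3 distinct covariances = 3 × 0.350 = 1.050
σ²_T = Σσᵢ² + 2·Σcov = 6.35 + 2 × 1.050 = 8.450
α = (3/2)·(1 − 6.35/8.450) = 0.373

coefficient alpha = 0.373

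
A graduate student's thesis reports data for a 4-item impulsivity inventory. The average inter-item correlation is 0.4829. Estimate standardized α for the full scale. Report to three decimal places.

standardized α = 0.789

Standardized α = k·r̄ / (1 + (k−1)·r̄) = 4 × 0.4829 / (1 + 3 × 0.4829)
  = 1.9316 / 2.4487 = 0.789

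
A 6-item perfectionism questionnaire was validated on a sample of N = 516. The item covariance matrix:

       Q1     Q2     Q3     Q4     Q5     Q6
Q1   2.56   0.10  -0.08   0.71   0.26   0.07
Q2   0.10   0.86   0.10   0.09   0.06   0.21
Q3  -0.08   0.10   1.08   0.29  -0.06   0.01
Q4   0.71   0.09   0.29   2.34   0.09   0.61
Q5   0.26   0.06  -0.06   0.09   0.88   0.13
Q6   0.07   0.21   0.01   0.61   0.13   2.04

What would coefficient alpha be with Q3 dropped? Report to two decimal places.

Remaining items: Q1, Q2, Q4, Q5, Q6 (k = 5).
sum of item variances = 2.56 + 0.86 + 2.34 + 0.88 + 2.04 = 8.68
Var(T) = 8.68 + 2 × 2.33 = 13.34
α (item deleted) = (5/4)·(1 − 8.68/13.34) = 0.44

coefficient alpha = 0.44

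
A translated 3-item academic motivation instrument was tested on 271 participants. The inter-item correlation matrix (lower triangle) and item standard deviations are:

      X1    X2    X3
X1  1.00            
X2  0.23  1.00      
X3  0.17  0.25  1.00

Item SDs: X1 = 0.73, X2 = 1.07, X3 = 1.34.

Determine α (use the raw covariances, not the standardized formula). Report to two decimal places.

Σσ²ᵢ = 0.73² + 1.07² + 1.34² = 3.4734
Covariances σ_ij = r_ij · s_i · s_j:
  σ(X1,X2) = 0.23 × 0.73 × 1.07 = 0.1797
  σ(X1,X3) = 0.17 × 0.73 × 1.34 = 0.1663
  σ(X2,X3) = 0.25 × 1.07 × 1.34 = 0.3585
σ²_T = Σσ²ᵢ + 2·Σσ_ij = 3.4734 + 2 × 0.7045 = 4.8824
α = (3/2)·(1 − 3.4734/4.8824) = 0.43

α = 0.43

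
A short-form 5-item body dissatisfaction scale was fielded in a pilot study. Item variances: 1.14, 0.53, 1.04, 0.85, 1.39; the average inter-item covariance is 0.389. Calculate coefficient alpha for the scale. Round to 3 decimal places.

coefficient alpha = 0.764

sum of item variances = 1.14 + 0.53 + 1.04 + 0.85 + 1.39 = 4.95
Sum of the 10 distinct covariances = 10 × 0.389 = 3.890
σ²_T = sum of item variances + 2·Σcov = 4.95 + 2 × 3.890 = 12.730
α = (5/4)·(1 − 4.95/12.730) = 0.764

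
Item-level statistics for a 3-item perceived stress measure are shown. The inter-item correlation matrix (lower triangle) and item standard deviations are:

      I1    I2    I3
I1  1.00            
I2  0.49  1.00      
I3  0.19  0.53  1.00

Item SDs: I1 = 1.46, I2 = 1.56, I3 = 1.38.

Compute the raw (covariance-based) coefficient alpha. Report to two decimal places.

coefficient alpha = 0.67

Σσ²ᵢ = 1.46² + 1.56² + 1.38² = 6.4696
Covariances σ_ij = r_ij · s_i · s_j:
  σ(I1,I2) = 0.49 × 1.46 × 1.56 = 1.1160
  σ(I1,I3) = 0.19 × 1.46 × 1.38 = 0.3828
  σ(I2,I3) = 0.53 × 1.56 × 1.38 = 1.1410
σ²_T = Σσ²ᵢ + 2·Σσ_ij = 6.4696 + 2 × 2.6398 = 11.7492
α = (3/2)·(1 − 6.4696/11.7492) = 0.67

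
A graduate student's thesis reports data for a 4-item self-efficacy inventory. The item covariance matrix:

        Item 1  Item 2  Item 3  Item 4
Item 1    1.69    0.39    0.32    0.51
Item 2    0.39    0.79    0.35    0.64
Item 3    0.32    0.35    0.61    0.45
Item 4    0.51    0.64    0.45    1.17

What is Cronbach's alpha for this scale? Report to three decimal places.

α = 0.740

Σσ²ᵢ = 1.69 + 0.79 + 0.61 + 1.17 = 4.26
Sum of off-diagonal covariances = 2.66
Var(T) = 4.26 + 2 × 2.66 = 9.58
α = (k/(k−1))·(1 − Σσ²ᵢ/Var(T)) = (4/3)·(1 − 4.26/9.58) = 0.740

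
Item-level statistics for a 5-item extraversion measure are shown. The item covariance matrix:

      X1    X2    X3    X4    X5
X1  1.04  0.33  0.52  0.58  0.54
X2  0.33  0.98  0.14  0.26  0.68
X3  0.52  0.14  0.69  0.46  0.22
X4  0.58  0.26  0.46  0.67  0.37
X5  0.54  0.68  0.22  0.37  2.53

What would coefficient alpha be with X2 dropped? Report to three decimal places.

Remaining items: X1, X3, X4, X5 (k = 4).
Σσ²ᵢ = 1.04 + 0.69 + 0.67 + 2.53 = 4.93
total variance = 4.93 + 2 × 2.69 = 10.31
α (item deleted) = (4/3)·(1 − 4.93/10.31) = 0.696

α = 0.696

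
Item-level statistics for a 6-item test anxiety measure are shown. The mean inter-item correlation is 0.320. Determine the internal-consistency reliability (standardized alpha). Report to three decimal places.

α = 0.738

Standardized α = k·r̄ / (1 + (k−1)·r̄) = 6 × 0.320 / (1 + 5 × 0.320)
  = 1.9200 / 2.6000 = 0.738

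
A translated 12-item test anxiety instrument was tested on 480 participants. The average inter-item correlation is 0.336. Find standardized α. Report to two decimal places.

Standardized α = k·r̄ / (1 + (k−1)·r̄) = 12 × 0.336 / (1 + 11 × 0.336)
  = 4.0320 / 4.6960 = 0.86

α = 0.86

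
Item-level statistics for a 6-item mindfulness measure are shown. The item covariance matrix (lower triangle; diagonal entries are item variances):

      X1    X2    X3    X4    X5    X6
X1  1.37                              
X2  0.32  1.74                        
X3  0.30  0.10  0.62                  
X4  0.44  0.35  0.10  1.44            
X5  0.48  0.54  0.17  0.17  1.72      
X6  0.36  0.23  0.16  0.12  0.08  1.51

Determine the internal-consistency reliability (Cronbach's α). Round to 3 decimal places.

ΣVar(i) = 1.37 + 1.74 + 0.62 + 1.44 + 1.72 + 1.51 = 8.40
Σ_{i<j} σ_ij = 3.92
σ²_T = 8.40 + 2 × 3.92 = 16.24
α = (k/(k−1))·(1 − ΣVar(i)/σ²_T) = (6/5)·(1 − 8.40/16.24) = 0.579

α = 0.579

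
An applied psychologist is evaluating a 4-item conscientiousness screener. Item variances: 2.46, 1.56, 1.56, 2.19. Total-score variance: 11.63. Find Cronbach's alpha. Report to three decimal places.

ΣVar(i) = 2.46 + 1.56 + 1.56 + 2.19 = 7.77
α = (k/(k−1))·(1 − ΣVar(i)/total variance) = (4/3)·(1 − 7.77/11.63) = 0.443

α = 0.443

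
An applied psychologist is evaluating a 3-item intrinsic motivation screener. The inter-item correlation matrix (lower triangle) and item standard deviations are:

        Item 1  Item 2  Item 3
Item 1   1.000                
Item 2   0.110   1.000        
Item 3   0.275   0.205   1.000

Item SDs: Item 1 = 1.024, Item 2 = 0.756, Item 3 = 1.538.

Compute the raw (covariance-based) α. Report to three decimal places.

Σσ²ᵢ = 1.024² + 0.756² + 1.538² = 3.9856
Covariances σ_ij = r_ij · s_i · s_j:
  σ(Item 1,Item 2) = 0.110 × 1.024 × 0.756 = 0.0852
  σ(Item 1,Item 3) = 0.275 × 1.024 × 1.538 = 0.4331
  σ(Item 2,Item 3) = 0.205 × 0.756 × 1.538 = 0.2384
σ²_T = Σσ²ᵢ + 2·Σσ_ij = 3.9856 + 2 × 0.7567 = 5.4990
α = (3/2)·(1 − 3.9856/5.4990) = 0.413

α = 0.413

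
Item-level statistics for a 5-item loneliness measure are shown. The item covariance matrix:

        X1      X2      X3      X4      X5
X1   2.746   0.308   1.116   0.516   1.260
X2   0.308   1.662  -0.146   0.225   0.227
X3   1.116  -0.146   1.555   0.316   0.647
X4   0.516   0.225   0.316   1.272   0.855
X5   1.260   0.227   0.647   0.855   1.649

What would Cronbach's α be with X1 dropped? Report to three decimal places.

Remaining items: X2, X3, X4, X5 (k = 4).
ΣVar(i) = 1.662 + 1.555 + 1.272 + 1.649 = 6.138
Var(T) = 6.138 + 2 × 2.124 = 10.386
α (item deleted) = (4/3)·(1 − 6.138/10.386) = 0.545

Cronbach's α = 0.545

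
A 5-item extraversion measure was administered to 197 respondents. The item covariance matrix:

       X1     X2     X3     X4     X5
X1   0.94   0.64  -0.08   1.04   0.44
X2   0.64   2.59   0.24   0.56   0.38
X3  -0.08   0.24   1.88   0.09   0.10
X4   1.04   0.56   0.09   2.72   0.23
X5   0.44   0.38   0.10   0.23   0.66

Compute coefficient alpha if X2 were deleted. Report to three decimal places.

Remaining items: X1, X3, X4, X5 (k = 4).
ΣVar(i) = 0.94 + 1.88 + 2.72 + 0.66 = 6.20
σ²_total = 6.20 + 2 × 1.82 = 9.84
α (item deleted) = (4/3)·(1 − 6.20/9.84) = 0.493

α = 0.493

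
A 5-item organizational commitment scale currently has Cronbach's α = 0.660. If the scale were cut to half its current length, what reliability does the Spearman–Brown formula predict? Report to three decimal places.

Length factor m = 1/2
α' = m·α / (1 − (1−m)·α)
   = 1/2 × 0.660 / (1 − (1 − 1/2) × 0.660)
   = 0.3300 / 0.6700 = 0.493

predicted reliability = 0.493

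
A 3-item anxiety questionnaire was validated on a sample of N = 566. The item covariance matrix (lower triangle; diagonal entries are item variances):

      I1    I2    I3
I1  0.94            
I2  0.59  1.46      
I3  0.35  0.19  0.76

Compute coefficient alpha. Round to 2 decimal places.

Σσᵢ² = 0.94 + 1.46 + 0.76 = 3.16
Sum of off-diagonal covariances = 1.13
total variance = 3.16 + 2 × 1.13 = 5.42
α = (k/(k−1))·(1 − Σσᵢ²/total variance) = (3/2)·(1 − 3.16/5.42) = 0.63

α = 0.63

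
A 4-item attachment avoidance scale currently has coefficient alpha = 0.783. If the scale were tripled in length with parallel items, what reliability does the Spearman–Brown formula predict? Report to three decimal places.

Length factor m = 3
α' = m·α / (1 + (m−1)·α)
   = 3 × 0.783 / (1 + (3 − 1) × 0.783)
   = 2.3490 / 2.5660 = 0.915

predicted reliability = 0.915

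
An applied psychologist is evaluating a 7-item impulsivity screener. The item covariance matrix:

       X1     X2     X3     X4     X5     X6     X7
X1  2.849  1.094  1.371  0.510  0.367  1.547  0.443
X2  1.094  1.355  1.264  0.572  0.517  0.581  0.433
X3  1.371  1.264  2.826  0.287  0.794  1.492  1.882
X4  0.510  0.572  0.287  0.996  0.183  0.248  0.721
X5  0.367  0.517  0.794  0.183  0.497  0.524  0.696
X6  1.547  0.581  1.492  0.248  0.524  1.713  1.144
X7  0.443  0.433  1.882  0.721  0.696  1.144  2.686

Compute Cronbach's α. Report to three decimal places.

Σσ²ᵢ = 2.849 + 1.355 + 2.826 + 0.996 + 0.497 + 1.713 + 2.686 = 12.922
Sum of off-diagonal covariances = 16.670
Var(T) = 12.922 + 2 × 16.670 = 46.262
α = (k/(k−1))·(1 − Σσ²ᵢ/Var(T)) = (7/6)·(1 − 12.922/46.262) = 0.841

α = 0.841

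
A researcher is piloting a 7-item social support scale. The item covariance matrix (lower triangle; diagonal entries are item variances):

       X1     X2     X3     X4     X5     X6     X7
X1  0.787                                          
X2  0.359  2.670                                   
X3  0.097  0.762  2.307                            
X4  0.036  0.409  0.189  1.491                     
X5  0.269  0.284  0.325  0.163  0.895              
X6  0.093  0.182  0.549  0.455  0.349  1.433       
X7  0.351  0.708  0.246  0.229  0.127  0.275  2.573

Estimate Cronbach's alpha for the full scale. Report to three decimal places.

α = 0.601

Σσᵢ² = 0.787 + 2.670 + 2.307 + 1.491 + 0.895 + 1.433 + 2.573 = 12.156
Sum of off-diagonal covariances = 6.457
Var(T) = 12.156 + 2 × 6.457 = 25.070
α = (k/(k−1))·(1 − Σσᵢ²/Var(T)) = (7/6)·(1 − 12.156/25.070) = 0.601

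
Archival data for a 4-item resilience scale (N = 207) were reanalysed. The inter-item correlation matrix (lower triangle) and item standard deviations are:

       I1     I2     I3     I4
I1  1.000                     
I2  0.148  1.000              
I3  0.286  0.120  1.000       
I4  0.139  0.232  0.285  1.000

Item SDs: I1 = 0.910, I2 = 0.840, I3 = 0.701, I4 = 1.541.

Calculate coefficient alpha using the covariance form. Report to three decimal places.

α = 0.463

Σσ²ᵢ = 0.910² + 0.840² + 0.701² + 1.541² = 4.3998
Covariances σ_ij = r_ij · s_i · s_j:
  σ(I1,I2) = 0.148 × 0.910 × 0.840 = 0.1131
  σ(I1,I3) = 0.286 × 0.910 × 0.701 = 0.1824
  σ(I1,I4) = 0.139 × 0.910 × 1.541 = 0.1949
  σ(I2,I3) = 0.120 × 0.840 × 0.701 = 0.0707
  σ(I2,I4) = 0.232 × 0.840 × 1.541 = 0.3003
  σ(I3,I4) = 0.285 × 0.701 × 1.541 = 0.3079
σ²_T = Σσ²ᵢ + 2·Σσ_ij = 4.3998 + 2 × 1.1693 = 6.7384
α = (4/3)·(1 − 4.3998/6.7384) = 0.463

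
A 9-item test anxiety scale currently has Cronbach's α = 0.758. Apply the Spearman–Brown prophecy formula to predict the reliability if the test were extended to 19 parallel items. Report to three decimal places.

Length factor m = 19/9 = 2.1111
α' = m·α / (1 + (m−1)·α)
   = 19/9 × 0.758 / (1 + (19/9 − 1) × 0.758)
   = 1.6002 / 1.8422 = 0.869

predicted reliability = 0.869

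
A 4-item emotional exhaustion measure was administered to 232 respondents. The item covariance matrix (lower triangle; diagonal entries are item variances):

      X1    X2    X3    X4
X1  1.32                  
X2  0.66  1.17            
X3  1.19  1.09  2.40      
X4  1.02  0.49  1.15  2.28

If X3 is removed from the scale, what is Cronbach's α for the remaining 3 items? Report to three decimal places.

Remaining items: X1, X2, X4 (k = 3).
ΣVar(i) = 1.32 + 1.17 + 2.28 = 4.77
σ²_total = 4.77 + 2 × 2.17 = 9.11
α (item deleted) = (3/2)·(1 − 4.77/9.11) = 0.715

Cronbach's α = 0.715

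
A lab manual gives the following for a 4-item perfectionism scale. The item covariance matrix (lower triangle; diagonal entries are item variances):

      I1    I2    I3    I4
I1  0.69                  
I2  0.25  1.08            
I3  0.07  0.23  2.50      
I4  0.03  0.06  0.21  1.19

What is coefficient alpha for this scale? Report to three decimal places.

sum of item variances = 0.69 + 1.08 + 2.50 + 1.19 = 5.46
Sum of off-diagonal covariances = 0.85
total variance = 5.46 + 2 × 0.85 = 7.16
α = (k/(k−1))·(1 − sum of item variances/total variance) = (4/3)·(1 − 5.46/7.16) = 0.317

coefficient alpha = 0.317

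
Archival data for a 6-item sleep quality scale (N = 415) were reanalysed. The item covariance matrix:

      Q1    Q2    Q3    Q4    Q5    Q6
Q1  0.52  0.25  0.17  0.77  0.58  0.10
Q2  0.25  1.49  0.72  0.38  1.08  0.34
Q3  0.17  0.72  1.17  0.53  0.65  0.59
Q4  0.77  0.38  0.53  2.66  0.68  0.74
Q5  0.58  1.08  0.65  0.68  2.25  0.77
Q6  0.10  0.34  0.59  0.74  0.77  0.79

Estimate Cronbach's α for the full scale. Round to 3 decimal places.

α = 0.783

Σσ²ᵢ = 0.52 + 1.49 + 1.17 + 2.66 + 2.25 + 0.79 = 8.88
Sum of the distinct covariances = 8.35
σ²_total = 8.88 + 2 × 8.35 = 25.58
α = (k/(k−1))·(1 − Σσ²ᵢ/σ²_total) = (6/5)·(1 − 8.88/25.58) = 0.783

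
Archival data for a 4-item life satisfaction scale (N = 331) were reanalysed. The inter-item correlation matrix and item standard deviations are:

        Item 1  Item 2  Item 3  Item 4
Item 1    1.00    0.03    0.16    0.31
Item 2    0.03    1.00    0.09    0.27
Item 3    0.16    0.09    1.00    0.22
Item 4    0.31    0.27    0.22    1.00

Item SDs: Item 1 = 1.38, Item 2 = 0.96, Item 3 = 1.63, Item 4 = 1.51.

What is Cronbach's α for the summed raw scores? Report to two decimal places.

Σσ²ᵢ = 1.38² + 0.96² + 1.63² + 1.51² = 7.7630
Covariances σ_ij = r_ij · s_i · s_j:
  σ(Item 1,Item 2) = 0.03 × 1.38 × 0.96 = 0.0397
  σ(Item 1,Item 3) = 0.16 × 1.38 × 1.63 = 0.3599
  σ(Item 1,Item 4) = 0.31 × 1.38 × 1.51 = 0.6460
  σ(Item 2,Item 3) = 0.09 × 0.96 × 1.63 = 0.1408
  σ(Item 2,Item 4) = 0.27 × 0.96 × 1.51 = 0.3914
  σ(Item 3,Item 4) = 0.22 × 1.63 × 1.51 = 0.5415
σ²_T = Σσ²ᵢ + 2·Σσ_ij = 7.7630 + 2 × 2.1193 = 12.0016
α = (4/3)·(1 − 7.7630/12.0016) = 0.47

α = 0.47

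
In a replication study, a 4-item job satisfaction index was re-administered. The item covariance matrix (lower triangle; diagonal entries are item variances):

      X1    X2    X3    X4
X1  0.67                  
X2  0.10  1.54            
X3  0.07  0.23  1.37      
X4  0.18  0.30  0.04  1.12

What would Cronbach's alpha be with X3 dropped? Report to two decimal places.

Remaining items: X1, X2, X4 (k = 3).
Σσᵢ² = 0.67 + 1.54 + 1.12 = 3.33
σ²_T = 3.33 + 2 × 0.58 = 4.49
α (item deleted) = (3/2)·(1 − 3.33/4.49) = 0.39

Cronbach's alpha = 0.39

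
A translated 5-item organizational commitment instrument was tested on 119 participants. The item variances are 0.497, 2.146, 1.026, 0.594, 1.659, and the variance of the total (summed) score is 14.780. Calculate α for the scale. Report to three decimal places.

α = 0.749

sum of item variances = 0.497 + 2.146 + 1.026 + 0.594 + 1.659 = 5.922
α = (k/(k−1))·(1 − sum of item variances/σ²_total) = (5/4)·(1 − 5.922/14.780) = 0.749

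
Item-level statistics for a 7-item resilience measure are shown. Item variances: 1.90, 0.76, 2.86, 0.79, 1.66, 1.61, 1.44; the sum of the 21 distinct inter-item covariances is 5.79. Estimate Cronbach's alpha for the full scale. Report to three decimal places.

sum of item variances = 1.90 + 0.76 + 2.86 + 0.79 + 1.66 + 1.61 + 1.44 = 11.02
Sum of distinct covariances = 5.79
Var(T) = sum of item variances + 2·Σcov = 11.02 + 2 × 5.79 = 22.60
α = (7/6)·(1 − 11.02/22.60) = 0.598

Cronbach's alpha = 0.598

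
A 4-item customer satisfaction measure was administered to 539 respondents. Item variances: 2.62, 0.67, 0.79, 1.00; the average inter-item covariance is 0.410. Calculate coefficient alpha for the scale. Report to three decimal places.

coefficient alpha = 0.656

sum of item variances = 2.62 + 0.67 + 0.79 + 1.00 = 5.08
Sum of the 6 distinct covariances = 6 × 0.410 = 2.460
Var(T) = sum of item variances + 2·Σcov = 5.08 + 2 × 2.460 = 10.000
α = (4/3)·(1 − 5.08/10.000) = 0.656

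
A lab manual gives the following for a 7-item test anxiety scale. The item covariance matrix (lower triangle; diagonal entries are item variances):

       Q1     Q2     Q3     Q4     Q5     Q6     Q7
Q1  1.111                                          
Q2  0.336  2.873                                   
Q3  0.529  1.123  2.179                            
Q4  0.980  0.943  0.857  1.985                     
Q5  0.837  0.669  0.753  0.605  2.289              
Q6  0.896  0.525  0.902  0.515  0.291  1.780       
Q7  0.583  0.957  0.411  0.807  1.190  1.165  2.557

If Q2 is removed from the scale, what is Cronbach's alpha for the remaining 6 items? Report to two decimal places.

Cronbach's alpha = 0.79

Remaining items: Q1, Q3, Q4, Q5, Q6, Q7 (k = 6).
ΣVar(i) = 1.111 + 2.179 + 1.985 + 2.289 + 1.780 + 2.557 = 11.901
σ²_T = 11.901 + 2 × 11.321 = 34.543
α (item deleted) = (6/5)·(1 − 11.901/34.543) = 0.79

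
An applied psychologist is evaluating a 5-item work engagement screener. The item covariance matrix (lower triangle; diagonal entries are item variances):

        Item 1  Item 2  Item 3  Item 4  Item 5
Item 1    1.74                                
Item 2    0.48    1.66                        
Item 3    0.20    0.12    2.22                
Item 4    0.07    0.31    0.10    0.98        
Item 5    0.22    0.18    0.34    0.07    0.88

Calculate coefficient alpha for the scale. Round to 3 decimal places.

coefficient alpha = 0.448

ΣVar(i) = 1.74 + 1.66 + 2.22 + 0.98 + 0.88 = 7.48
Sum of the distinct covariances = 2.09
σ²_total = 7.48 + 2 × 2.09 = 11.66
α = (k/(k−1))·(1 − ΣVar(i)/σ²_total) = (5/4)·(1 − 7.48/11.66) = 0.448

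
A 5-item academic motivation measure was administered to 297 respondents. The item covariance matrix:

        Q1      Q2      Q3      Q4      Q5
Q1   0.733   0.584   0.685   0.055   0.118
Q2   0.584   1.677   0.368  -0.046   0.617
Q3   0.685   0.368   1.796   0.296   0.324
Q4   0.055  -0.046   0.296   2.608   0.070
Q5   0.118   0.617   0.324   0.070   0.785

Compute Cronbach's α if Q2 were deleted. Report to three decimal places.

Remaining items: Q1, Q3, Q4, Q5 (k = 4).
Σσ²ᵢ = 0.733 + 1.796 + 2.608 + 0.785 = 5.922
Var(T) = 5.922 + 2 × 1.548 = 9.018
α (item deleted) = (4/3)·(1 − 5.922/9.018) = 0.458

α = 0.458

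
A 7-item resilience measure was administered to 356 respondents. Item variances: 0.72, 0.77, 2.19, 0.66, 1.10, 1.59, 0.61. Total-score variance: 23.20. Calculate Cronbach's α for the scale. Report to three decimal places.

Σσᵢ² = 0.72 + 0.77 + 2.19 + 0.66 + 1.10 + 1.59 + 0.61 = 7.64
α = (k/(k−1))·(1 − Σσᵢ²/σ²_total) = (7/6)·(1 − 7.64/23.20) = 0.782

α = 0.782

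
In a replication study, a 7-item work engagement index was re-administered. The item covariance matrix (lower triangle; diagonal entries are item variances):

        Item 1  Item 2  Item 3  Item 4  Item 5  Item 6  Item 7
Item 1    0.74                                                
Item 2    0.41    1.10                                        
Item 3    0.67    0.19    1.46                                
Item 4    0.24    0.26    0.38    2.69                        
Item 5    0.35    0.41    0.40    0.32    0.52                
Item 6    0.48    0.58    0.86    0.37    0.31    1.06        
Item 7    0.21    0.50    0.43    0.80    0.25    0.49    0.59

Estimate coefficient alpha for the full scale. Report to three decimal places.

coefficient alpha = 0.800

sum of item variances = 0.74 + 1.10 + 1.46 + 2.69 + 0.52 + 1.06 + 0.59 = 8.16
Sum of off-diagonal covariances = 8.91
total variance = 8.16 + 2 × 8.91 = 25.98
α = (k/(k−1))·(1 − sum of item variances/total variance) = (7/6)·(1 − 8.16/25.98) = 0.800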